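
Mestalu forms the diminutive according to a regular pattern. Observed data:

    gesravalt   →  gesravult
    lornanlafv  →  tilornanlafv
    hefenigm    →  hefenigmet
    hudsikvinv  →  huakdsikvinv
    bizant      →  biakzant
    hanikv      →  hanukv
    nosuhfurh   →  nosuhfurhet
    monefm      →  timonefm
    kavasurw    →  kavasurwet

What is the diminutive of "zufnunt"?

zuakfnunt

lornanlafv and hudsikvinv both end in -v yet inflect differently (tilornanlafv, huakdsikvinv), so the final letter is not what conditions the rule; the second-to-last letter is.
"zufnunt" has second-to-last letter 'n'. The stems whose second-to-last letter is 'n' (hudsikvinv → huakdsikvinv, bizant → biakzant) insert -ak- after the first vowel.
The other patterns: stems whose second-to-last letter is 'f' add the prefix ti-; stems whose second-to-last letter is 'g' or 'r' add -et; stems whose second-to-last letter is 'k' or 'l' change the last vowel to 'u'.
So zufnunt → zuakfnunt.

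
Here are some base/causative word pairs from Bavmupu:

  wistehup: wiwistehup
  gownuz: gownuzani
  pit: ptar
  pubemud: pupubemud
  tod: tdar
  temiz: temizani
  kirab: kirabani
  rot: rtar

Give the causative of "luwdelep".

luluwdelep

tod and pubemud both end in -d yet inflect differently (tdar, pupubemud), so the final letter is not what conditions the rule; the number of vowels is.
"luwdelep" has 3 vowels. The stems with 3 vowels (wistehup → wiwistehup, pubemud → pupubemud) repeat the first consonant+vowel as a prefix.
So luwdelep → luluwdelep.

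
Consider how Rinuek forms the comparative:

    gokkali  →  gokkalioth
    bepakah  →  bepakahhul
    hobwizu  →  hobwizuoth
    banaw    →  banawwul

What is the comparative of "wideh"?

gokkali and bepakah both have 3 vowels yet inflect differently (gokkalioth, bepakahhul), so the number of vowels is not what conditions the rule; whether the stem ends in a vowel or a consonant is.
"wideh" ends in a consonant. The stems ending in a consonant (bepakah → bepakahhul, banaw → banawwul) double the final consonant and add -ul.
So wideh → widehhul.

widehhul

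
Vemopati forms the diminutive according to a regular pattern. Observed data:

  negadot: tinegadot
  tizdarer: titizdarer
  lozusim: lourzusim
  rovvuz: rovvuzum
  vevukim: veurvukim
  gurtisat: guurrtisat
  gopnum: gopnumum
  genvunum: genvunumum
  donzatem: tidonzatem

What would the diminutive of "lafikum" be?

donzatem and genvunum both end in -m yet inflect differently (tidonzatem, genvunumum), so the final letter is not what conditions the rule; the last vowel is.
"lafikum" has last vowel 'u'. The stems whose last vowel is 'u' (genvunum → genvunumum, gopnum → gopnumum, rovvuz → rovvuzum) add -um.
The other patterns: stems whose last vowel is 'e' or 'o' add the prefix ti-; stems whose last vowel is 'a' or 'i' insert -ur- after the first vowel.
So lafikum → lafikumum.

lafikumum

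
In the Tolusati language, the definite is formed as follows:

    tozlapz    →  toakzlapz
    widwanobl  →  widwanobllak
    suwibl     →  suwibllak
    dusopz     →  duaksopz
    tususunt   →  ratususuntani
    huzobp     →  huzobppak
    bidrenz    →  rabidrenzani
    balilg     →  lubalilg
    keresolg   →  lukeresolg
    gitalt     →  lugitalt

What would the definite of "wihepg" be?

tususunt and gitalt both end in -t yet inflect differently (ratususuntani, lugitalt), so the final letter is not what conditions the rule; the second-to-last letter is.
"wihepg" has second-to-last letter 'p'. The stems whose second-to-last letter is 'p' (dusopz → duaksopz, tozlapz → toakzlapz) insert -ak- after the first vowel.
So wihepg → wiakhepg.

wiakhepg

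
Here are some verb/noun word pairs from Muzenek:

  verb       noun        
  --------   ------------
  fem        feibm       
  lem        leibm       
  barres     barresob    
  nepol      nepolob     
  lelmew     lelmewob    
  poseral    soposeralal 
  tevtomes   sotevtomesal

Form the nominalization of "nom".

noibm

nepol and poseral both end in -l yet inflect differently (nepolob, soposeralal), so the final letter is not what conditions the rule; the number of vowels is.
"nom" has 1 vowel. The stems with 1 vowel (fem → feibm, lem → leibm) insert -ib- after the first vowel.
So nom → noibm.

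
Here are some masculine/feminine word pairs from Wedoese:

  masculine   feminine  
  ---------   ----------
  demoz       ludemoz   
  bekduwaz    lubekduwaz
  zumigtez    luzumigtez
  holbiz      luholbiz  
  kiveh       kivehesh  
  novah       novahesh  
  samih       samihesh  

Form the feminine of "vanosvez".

zumigtez and kiveh both have last vowel 'e' yet inflect differently (luzumigtez, kivehesh), so the last vowel is not what conditions the rule; the final letter is.
"vanosvez" ends in -z. The stems ending in -z (demoz → ludemoz, bekduwaz → lubekduwaz, zumigtez → luzumigtez) add the prefix lu-.
So vanosvez → luvanosvez.

luvanosvez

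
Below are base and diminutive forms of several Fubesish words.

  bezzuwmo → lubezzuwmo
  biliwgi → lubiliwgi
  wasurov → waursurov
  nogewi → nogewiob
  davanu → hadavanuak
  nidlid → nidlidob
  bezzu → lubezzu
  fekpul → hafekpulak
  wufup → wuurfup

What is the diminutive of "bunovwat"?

lubunovwat

nogewi and biliwgi both end in -i yet inflect differently (nogewiob, lubiliwgi), so the final letter is not what conditions the rule; the first letter is.
"bunovwat" begins with b-. The stems beginning with b- (bezzuwmo → lubezzuwmo, bezzu → lubezzu, biliwgi → lubiliwgi) add the prefix lu-.
The other patterns: stems beginning with n- add -ob; stems beginning with w- insert -ur- after the first vowel; stems beginning with d- or f- add ha- … -ak around the stem.
So bunovwat → lubunovwat.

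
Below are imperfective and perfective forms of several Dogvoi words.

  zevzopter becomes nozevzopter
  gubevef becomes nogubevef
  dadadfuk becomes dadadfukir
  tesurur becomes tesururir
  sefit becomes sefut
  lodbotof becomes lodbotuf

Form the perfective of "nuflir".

nuflur

zevzopter and tesurur both end in -r yet inflect differently (nozevzopter, tesururir), so the final letter is not what conditions the rule; the last vowel is.
"nuflir" has last vowel 'i'. The one such stem in the data (sefit → sefut) changes the last vowel to 'u' (as does lodbotof), so the same rule applies.
So nuflir → nuflur.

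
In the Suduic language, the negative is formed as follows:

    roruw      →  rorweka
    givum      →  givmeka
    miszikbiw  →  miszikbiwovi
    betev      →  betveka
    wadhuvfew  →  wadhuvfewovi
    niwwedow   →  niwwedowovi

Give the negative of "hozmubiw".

hozmubiwovi

roruw and niwwedow both end in -w yet inflect differently (rorweka, niwwedowovi), so the final letter is not what conditions the rule; the number of vowels is.
"hozmubiw" has 3 vowels. The stems with 3 vowels (niwwedow → niwwedowovi, wadhuvfew → wadhuvfewovi, miszikbiw → miszikbiwovi) add -ovi.
The other pattern: stems with 2 vowels delete the last vowel and add -eka.
So hozmubiw → hozmubiwovi.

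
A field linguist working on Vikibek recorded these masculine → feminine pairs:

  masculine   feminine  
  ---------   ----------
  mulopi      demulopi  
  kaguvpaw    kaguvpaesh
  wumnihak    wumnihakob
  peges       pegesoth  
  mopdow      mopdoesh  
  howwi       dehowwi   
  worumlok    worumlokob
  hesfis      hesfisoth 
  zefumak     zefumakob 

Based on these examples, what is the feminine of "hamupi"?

dehamupi

kaguvpaw and zefumak both have last vowel 'a' yet inflect differently (kaguvpaesh, zefumakob), so the last vowel is not what conditions the rule; the final letter is.
"hamupi" ends in -i. The stems ending in -i (mulopi → demulopi, howwi → dehowwi) add the prefix de-.
The other patterns: stems ending in -w drop the final letter and add -esh; stems ending in -s add -oth; stems ending in -k add -ob.
So hamupi → dehamupi.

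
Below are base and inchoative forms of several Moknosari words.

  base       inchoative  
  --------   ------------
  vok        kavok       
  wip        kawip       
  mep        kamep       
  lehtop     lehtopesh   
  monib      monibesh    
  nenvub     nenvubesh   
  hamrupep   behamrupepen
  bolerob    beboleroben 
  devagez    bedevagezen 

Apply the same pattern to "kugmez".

"kugmez" has 2 vowels. The stems with 2 vowels (lehtop → lehtopesh, monib → monibesh, nenvub → nenvubesh) add -esh.
The other patterns: stems with 1 vowel add the prefix ka-; stems with 3 vowels add be- … -en around the stem.
So kugmez → kugmezesh.

kugmezesh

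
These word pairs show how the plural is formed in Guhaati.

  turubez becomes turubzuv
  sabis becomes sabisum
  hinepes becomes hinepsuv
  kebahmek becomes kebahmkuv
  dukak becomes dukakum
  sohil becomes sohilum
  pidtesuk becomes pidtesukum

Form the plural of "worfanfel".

hinepes and sabis both end in -s yet inflect differently (hinepsuv, sabisum), so the final letter is not what conditions the rule; the last vowel is.
"worfanfel" has last vowel 'e'. The stems whose last vowel is 'e' (kebahmek → kebahmkuv, turubez → turubzuv, hinepes → hinepsuv) delete the last vowel and add -uv.
The other pattern: stems whose last vowel is 'a', 'i' or 'u' add -um.
So worfanfel → worfanfluv.

worfanfluv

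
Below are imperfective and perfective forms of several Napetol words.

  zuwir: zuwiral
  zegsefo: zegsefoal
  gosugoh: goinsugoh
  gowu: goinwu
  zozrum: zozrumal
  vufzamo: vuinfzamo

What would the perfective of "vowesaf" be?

zegsefo and vufzamo both end in -o yet inflect differently (zegsefoal, vuinfzamo), so the final letter is not what conditions the rule; the first letter is.
"vowesaf" begins with v-. The one such stem in the data (vufzamo → vuinfzamo) inserts -in- after the first vowel (as do gosugoh, gowu), so the same rule applies.
The other pattern: stems beginning with z- add -al.
So vowesaf → voinwesaf.

voinwesaf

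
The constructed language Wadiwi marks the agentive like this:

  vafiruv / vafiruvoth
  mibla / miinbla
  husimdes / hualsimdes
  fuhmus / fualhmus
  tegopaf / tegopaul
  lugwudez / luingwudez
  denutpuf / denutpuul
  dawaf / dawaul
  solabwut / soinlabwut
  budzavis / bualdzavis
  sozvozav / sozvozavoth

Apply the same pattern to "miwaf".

"miwaf" ends in -f. The stems ending in -f (denutpuf → denutpuul, tegopaf → tegopaul, dawaf → dawaul) drop the final letter and add -ul.
The other patterns: stems ending in -v add -oth; stems ending in -s insert -al- after the first vowel; stems ending in -a, -t or -z insert -in- after the first vowel.
So miwaf → miwaul.

miwaul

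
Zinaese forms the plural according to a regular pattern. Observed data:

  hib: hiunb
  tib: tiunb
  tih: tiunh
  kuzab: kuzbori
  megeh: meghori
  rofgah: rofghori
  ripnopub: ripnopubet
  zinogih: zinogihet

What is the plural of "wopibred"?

hib and kuzab both end in -b yet inflect differently (hiunb, kuzbori), so the final letter is not what conditions the rule; the number of vowels is.
"wopibred" has 3 vowels. The stems with 3 vowels (ripnopub → ripnopubet, zinogih → zinogihet) add -et.
So wopibred → wopibredet.

wopibredet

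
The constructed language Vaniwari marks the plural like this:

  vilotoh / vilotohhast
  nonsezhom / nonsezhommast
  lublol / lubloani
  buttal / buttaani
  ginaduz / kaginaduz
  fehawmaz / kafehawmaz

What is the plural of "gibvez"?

vilotoh and lublol both have last vowel 'o' yet inflect differently (vilotohhast, lubloani), so the last vowel is not what conditions the rule; the final letter is.
"gibvez" ends in -z. The stems ending in -z (ginaduz → kaginaduz, fehawmaz → kafehawmaz) add the prefix ka-.
So gibvez → kagibvez.

kagibvez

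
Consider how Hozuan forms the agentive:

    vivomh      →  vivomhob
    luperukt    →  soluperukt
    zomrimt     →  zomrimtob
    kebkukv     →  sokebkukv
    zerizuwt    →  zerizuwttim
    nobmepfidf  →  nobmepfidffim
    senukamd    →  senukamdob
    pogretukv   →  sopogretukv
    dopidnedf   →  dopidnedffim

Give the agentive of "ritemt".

ritemtob

luperukt and zomrimt both end in -t yet inflect differently (soluperukt, zomrimtob), so the final letter is not what conditions the rule; the second-to-last letter is.
"ritemt" has second-to-last letter 'm'. The stems whose second-to-last letter is 'm' (vivomh → vivomhob, zomrimt → zomrimtob, senukamd → senukamdob) add -ob.
So ritemt → ritemtob.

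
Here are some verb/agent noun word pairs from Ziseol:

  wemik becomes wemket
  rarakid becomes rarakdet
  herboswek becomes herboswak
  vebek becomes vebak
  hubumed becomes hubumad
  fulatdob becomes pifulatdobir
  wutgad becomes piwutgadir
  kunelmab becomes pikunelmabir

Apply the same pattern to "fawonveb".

fawonvab

wemik and herboswek both end in -k yet inflect differently (wemket, herboswak), so the final letter is not what conditions the rule; the last vowel is.
"fawonveb" has last vowel 'e'. The stems whose last vowel is 'e' (herboswek → herboswak, vebek → vebak, hubumed → hubumad) change the last vowel to 'a'.
The other patterns: stems whose last vowel is 'i' delete the last vowel and add -et; stems whose last vowel is 'a' or 'o' add pi- … -ir around the stem.
So fawonveb → fawonvab.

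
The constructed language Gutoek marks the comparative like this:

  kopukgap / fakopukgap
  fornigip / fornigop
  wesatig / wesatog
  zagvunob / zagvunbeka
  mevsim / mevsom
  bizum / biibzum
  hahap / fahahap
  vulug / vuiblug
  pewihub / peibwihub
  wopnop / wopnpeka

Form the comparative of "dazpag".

fadazpag

fornigip and wopnop both end in -p yet inflect differently (fornigop, wopnpeka), so the final letter is not what conditions the rule; the last vowel is.
"dazpag" has last vowel 'a'. The stems whose last vowel is 'a' (kopukgap → fakopukgap, hahap → fahahap) add the prefix fa-.
The other patterns: stems whose last vowel is 'i' change the last vowel to 'o'; stems whose last vowel is 'o' delete the last vowel and add -eka; stems whose last vowel is 'u' insert -ib- after the first vowel.
So dazpag → fadazpag.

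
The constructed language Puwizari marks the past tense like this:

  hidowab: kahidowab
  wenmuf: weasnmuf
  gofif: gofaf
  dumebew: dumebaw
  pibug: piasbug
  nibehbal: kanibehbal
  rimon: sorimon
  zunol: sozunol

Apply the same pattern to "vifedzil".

zunol and nibehbal both end in -l yet inflect differently (sozunol, kanibehbal), so the final letter is not what conditions the rule; the last vowel is.
"vifedzil" has last vowel 'i'. The one such stem in the data (gofif → gofaf) changes the last vowel to 'a' (as does dumebew), so the same rule applies.
The other patterns: stems whose last vowel is 'o' add the prefix so-; stems whose last vowel is 'a' add the prefix ka-; stems whose last vowel is 'u' insert -as- after the first vowel.
So vifedzil → vifedzal.

vifedzal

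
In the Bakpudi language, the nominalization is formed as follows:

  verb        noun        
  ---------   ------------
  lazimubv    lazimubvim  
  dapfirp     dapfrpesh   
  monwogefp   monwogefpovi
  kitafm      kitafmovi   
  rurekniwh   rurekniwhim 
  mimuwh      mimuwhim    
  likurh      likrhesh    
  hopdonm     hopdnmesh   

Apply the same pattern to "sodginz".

sodgnzesh

monwogefp and dapfirp both end in -p yet inflect differently (monwogefpovi, dapfrpesh), so the final letter is not what conditions the rule; the second-to-last letter is.
"sodginz" has second-to-last letter 'n'. The one such stem in the data (hopdonm → hopdnmesh) deletes the last vowel and adds -esh (as do dapfirp, likurh), so the same rule applies.
The other patterns: stems whose second-to-last letter is 'f' add -ovi; stems whose second-to-last letter is 'b' or 'w' add -im.
So sodginz → sodgnzesh.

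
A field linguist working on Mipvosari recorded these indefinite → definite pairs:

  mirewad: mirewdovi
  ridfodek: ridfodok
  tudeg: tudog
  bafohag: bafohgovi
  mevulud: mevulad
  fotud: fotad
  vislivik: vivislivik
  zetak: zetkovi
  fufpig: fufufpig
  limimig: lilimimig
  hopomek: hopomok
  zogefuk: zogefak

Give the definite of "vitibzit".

vivitibzit

"vitibzit" has last vowel 'i'. The stems whose last vowel is 'i' (fufpig → fufufpig, vislivik → vivislivik, limimig → lilimimig) repeat the first consonant+vowel as a prefix.
So vitibzit → vivitibzit.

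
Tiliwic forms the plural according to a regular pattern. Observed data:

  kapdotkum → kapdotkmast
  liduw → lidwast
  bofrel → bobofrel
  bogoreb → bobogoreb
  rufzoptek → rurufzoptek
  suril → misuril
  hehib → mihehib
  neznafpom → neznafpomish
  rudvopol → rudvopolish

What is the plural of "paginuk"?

paginkast

bofrel and suril both end in -l yet inflect differently (bobofrel, misuril), so the final letter is not what conditions the rule; the last vowel is.
"paginuk" has last vowel 'u'. The stems whose last vowel is 'u' (kapdotkum → kapdotkmast, liduw → lidwast) delete the last vowel and add -ast.
So paginuk → paginkast.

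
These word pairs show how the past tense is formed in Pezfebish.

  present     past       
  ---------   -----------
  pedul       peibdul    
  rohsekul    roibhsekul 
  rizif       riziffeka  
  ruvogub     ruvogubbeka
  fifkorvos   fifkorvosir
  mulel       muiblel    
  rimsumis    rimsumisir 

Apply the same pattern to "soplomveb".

soplomvebbeka

rimsumis and rizif both have last vowel 'i' yet inflect differently (rimsumisir, riziffeka), so the last vowel is not what conditions the rule; the final letter is.
"soplomveb" ends in -b. The one such stem in the data (ruvogub → ruvogubbeka) doubles the final consonant and adds -eka (as does rizif), so the same rule applies.
So soplomveb → soplomvebbeka.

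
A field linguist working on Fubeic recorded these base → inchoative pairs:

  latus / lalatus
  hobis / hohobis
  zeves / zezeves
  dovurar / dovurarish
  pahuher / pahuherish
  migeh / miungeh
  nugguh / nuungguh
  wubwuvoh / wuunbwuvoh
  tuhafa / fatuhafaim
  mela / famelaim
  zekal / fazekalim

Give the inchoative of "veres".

veveres

zeves and pahuher both have last vowel 'e' yet inflect differently (zezeves, pahuherish), so the last vowel is not what conditions the rule; the final letter is.
"veres" ends in -s. The stems ending in -s (latus → lalatus, hobis → hohobis, zeves → zezeves) repeat the first consonant+vowel as a prefix.
The other patterns: stems ending in -r add -ish; stems ending in -h insert -un- after the first vowel; stems ending in -a or -l add fa- … -im around the stem.
So veres → veveres.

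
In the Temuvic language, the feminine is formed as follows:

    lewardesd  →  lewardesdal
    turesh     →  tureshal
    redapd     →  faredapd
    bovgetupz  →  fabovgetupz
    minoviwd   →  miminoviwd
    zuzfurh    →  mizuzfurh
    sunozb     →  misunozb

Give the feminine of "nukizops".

fanukizops

lewardesd and redapd both end in -d yet inflect differently (lewardesdal, faredapd), so the final letter is not what conditions the rule; the second-to-last letter is.
"nukizops" has second-to-last letter 'p'. The stems whose second-to-last letter is 'p' (redapd → faredapd, bovgetupz → fabovgetupz) add the prefix fa-.
The other patterns: stems whose second-to-last letter is 's' add -al; stems whose second-to-last letter is 'r', 'w' or 'z' add the prefix mi-.
So nukizops → fanukizops.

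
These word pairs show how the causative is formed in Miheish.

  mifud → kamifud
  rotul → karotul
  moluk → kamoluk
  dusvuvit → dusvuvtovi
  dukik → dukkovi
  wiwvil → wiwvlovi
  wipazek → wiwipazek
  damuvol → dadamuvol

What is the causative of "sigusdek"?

sisigusdek

"sigusdek" has last vowel 'e'. The one such stem in the data (wipazek → wiwipazek) repeats the first consonant+vowel as a prefix (as does damuvol), so the same rule applies.
The other patterns: stems whose last vowel is 'u' add the prefix ka-; stems whose last vowel is 'i' delete the last vowel and add -ovi.
So sigusdek → sisigusdek.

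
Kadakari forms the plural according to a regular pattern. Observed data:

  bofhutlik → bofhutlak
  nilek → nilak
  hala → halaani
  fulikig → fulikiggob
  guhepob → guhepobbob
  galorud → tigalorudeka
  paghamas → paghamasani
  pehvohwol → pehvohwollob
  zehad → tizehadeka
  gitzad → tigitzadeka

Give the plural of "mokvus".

mokvusani

gitzad and paghamas both have last vowel 'a' yet inflect differently (tigitzadeka, paghamasani), so the last vowel is not what conditions the rule; the final letter is.
"mokvus" ends in -s. The one such stem in the data (paghamas → paghamasani) adds -ani, so the same rule applies.
So mokvus → mokvusani.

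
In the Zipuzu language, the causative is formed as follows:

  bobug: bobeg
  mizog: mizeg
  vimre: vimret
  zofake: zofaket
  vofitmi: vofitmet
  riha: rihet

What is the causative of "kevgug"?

bobug and vimre both have 2 vowels yet inflect differently (bobeg, vimret), so the number of vowels is not what conditions the rule; whether the stem ends in a vowel or a consonant is.
"kevgug" ends in a consonant. The stems ending in a consonant (bobug → bobeg, mizog → mizeg) change the last vowel to 'e'.
The other pattern: stems ending in a vowel drop the final letter and add -et.
So kevgug → kevgeg.

kevgeg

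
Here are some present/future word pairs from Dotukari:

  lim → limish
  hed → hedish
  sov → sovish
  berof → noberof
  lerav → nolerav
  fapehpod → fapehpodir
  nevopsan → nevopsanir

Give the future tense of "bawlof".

sov and lerav both end in -v yet inflect differently (sovish, nolerav), so the final letter is not what conditions the rule; the number of vowels is.
"bawlof" has 2 vowels. The stems with 2 vowels (berof → noberof, lerav → nolerav) add the prefix no-.
So bawlof → nobawlof.

nobawlof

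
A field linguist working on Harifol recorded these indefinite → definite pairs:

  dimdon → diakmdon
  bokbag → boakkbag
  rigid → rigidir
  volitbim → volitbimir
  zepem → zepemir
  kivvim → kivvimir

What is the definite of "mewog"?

meakwog

dimdon and rigid both have 2 vowels yet inflect differently (diakmdon, rigidir), so the number of vowels is not what conditions the rule; the final letter is.
"mewog" ends in -g. The one such stem in the data (bokbag → boakkbag) inserts -ak- after the first vowel (as does dimdon), so the same rule applies.
The other pattern: stems ending in -d or -m add -ir.
So mewog → meakwog.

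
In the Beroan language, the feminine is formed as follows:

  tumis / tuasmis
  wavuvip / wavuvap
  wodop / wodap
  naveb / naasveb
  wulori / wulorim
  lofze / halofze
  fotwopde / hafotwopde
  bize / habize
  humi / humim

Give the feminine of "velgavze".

"velgavze" ends in -e. The stems ending in -e (lofze → halofze, fotwopde → hafotwopde, bize → habize) add the prefix ha-.
So velgavze → havelgavze.

havelgavze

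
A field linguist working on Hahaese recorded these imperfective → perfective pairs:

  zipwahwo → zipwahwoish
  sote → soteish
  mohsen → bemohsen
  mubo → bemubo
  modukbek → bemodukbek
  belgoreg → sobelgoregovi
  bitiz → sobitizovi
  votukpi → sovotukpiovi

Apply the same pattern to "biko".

sobikoovi

zipwahwo and mubo both end in -o yet inflect differently (zipwahwoish, bemubo), so the final letter is not what conditions the rule; the first letter is.
"biko" begins with b-. The stems beginning with b- (belgoreg → sobelgoregovi, bitiz → sobitizovi) add so- … -ovi around the stem.
The other patterns: stems beginning with s- or z- add -ish; stems beginning with m- add the prefix be-.
So biko → sobikoovi.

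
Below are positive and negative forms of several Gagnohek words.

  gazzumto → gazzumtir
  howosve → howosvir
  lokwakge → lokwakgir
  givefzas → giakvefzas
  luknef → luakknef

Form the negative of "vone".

vonir

howosve and luknef both have last vowel 'e' yet inflect differently (howosvir, luakknef), so the last vowel is not what conditions the rule; whether the stem ends in a vowel or a consonant is.
"vone" ends in a vowel. The stems ending in a vowel (gazzumto → gazzumtir, howosve → howosvir, lokwakge → lokwakgir) drop the final letter and add -ir.
So vone → vonir.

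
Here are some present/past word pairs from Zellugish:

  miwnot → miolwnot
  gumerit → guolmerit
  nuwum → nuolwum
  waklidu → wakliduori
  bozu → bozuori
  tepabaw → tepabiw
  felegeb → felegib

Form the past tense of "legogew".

legogiw

nuwum and waklidu both have last vowel 'u' yet inflect differently (nuolwum, wakliduori), so the last vowel is not what conditions the rule; the final letter is.
"legogew" ends in -w. The one such stem in the data (tepabaw → tepabiw) changes the last vowel to 'i' (as does felegeb), so the same rule applies.
The other patterns: stems ending in -m or -t insert -ol- after the first vowel; stems ending in -u add -ori.
So legogew → legogiw.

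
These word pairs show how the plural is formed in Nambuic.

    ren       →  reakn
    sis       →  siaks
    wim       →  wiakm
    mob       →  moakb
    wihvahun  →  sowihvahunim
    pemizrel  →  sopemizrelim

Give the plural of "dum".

ren and wihvahun both end in -n yet inflect differently (reakn, sowihvahunim), so the final letter is not what conditions the rule; the number of vowels is.
"dum" has 1 vowel. The stems with 1 vowel (ren → reakn, sis → siaks, wim → wiakm) insert -ak- after the first vowel.
So dum → duakm.

duakm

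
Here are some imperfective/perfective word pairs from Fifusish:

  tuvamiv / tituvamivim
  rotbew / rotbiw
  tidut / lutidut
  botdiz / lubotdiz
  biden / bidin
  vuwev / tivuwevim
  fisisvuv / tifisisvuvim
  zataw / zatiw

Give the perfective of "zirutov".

tizirutovim

"zirutov" ends in -v. The stems ending in -v (vuwev → tivuwevim, tuvamiv → tituvamivim, fisisvuv → tifisisvuvim) add ti- … -im around the stem.
So zirutov → tizirutovim.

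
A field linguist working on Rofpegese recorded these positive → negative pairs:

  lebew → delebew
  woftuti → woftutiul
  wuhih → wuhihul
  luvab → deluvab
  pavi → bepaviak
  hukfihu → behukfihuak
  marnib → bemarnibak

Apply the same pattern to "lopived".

delopived

woftuti and pavi both end in -i yet inflect differently (woftutiul, bepaviak), so the final letter is not what conditions the rule; the first letter is.
"lopived" begins with l-. The stems beginning with l- (lebew → delebew, luvab → deluvab) add the prefix de-.
The other patterns: stems beginning with w- add -ul; stems beginning with h-, m- or p- add be- … -ak around the stem.
So lopived → delopived.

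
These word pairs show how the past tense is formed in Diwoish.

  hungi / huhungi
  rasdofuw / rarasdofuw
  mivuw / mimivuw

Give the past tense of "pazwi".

papazwi

Every pair shown (hungi → huhungi, rasdofuw → rarasdofuw, mivuw → mimivuw) follows the same rule: repeat the first consonant+vowel as a prefix.
So pazwi → papazwi.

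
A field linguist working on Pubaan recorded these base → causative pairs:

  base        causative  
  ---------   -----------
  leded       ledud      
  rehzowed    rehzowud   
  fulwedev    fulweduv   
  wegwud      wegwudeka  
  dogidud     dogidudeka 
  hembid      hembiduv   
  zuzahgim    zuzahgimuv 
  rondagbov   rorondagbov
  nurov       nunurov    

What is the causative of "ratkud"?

"ratkud" has last vowel 'u'. The stems whose last vowel is 'u' (wegwud → wegwudeka, dogidud → dogidudeka) add -eka.
So ratkud → ratkudeka.

ratkudeka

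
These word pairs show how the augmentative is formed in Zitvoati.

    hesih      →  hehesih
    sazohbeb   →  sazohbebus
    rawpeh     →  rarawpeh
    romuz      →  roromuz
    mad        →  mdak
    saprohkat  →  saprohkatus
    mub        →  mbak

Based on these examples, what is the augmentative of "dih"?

dhak

mub and sazohbeb both end in -b yet inflect differently (mbak, sazohbebus), so the final letter is not what conditions the rule; the number of vowels is.
"dih" has 1 vowel. The stems with 1 vowel (mad → mdak, mub → mbak) delete the last vowel and add -ak.
The other patterns: stems with 2 vowels repeat the first consonant+vowel as a prefix; stems with 3 vowels add -us.
So dih → dhak.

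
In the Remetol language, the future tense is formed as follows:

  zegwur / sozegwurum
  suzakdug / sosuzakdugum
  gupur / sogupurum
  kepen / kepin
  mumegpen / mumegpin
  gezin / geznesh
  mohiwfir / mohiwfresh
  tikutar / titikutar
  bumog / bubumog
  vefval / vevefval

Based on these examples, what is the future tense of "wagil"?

kepen and gezin both end in -n yet inflect differently (kepin, geznesh), so the final letter is not what conditions the rule; the last vowel is.
"wagil" has last vowel 'i'. The stems whose last vowel is 'i' (gezin → geznesh, mohiwfir → mohiwfresh) delete the last vowel and add -esh.
The other patterns: stems whose last vowel is 'u' add so- … -um around the stem; stems whose last vowel is 'e' change the last vowel to 'i'; stems whose last vowel is 'a' or 'o' repeat the first consonant+vowel as a prefix.
So wagil → waglesh.

waglesh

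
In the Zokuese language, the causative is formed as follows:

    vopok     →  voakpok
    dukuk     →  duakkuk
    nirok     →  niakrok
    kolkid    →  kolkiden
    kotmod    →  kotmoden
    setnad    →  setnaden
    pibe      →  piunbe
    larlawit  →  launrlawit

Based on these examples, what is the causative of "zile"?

"zile" ends in -e. The one such stem in the data (pibe → piunbe) inserts -un- after the first vowel (as does larlawit), so the same rule applies.
So zile → ziunle.

ziunle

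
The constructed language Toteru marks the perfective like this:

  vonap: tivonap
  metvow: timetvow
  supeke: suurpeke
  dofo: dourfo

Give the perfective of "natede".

metvow and dofo both have last vowel 'o' yet inflect differently (timetvow, dourfo), so the last vowel is not what conditions the rule; whether the stem ends in a vowel or a consonant is.
"natede" ends in a vowel. The stems ending in a vowel (supeke → suurpeke, dofo → dourfo) insert -ur- after the first vowel.
So natede → naurtede.

naurtede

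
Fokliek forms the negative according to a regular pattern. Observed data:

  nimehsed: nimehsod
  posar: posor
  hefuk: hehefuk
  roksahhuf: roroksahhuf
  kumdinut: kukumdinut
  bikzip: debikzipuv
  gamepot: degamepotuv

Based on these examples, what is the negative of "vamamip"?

kumdinut and gamepot both end in -t yet inflect differently (kukumdinut, degamepotuv), so the final letter is not what conditions the rule; the last vowel is.
"vamamip" has last vowel 'i'. The one such stem in the data (bikzip → debikzipuv) adds de- … -uv around the stem, so the same rule applies.
The other patterns: stems whose last vowel is 'a' or 'e' change the last vowel to 'o'; stems whose last vowel is 'u' repeat the first consonant+vowel as a prefix.
So vamamip → devamamipuv.

devamamipuv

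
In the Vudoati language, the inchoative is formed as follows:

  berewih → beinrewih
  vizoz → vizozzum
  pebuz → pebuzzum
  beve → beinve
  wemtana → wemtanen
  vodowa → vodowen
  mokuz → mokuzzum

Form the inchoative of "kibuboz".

kibubozzum

"kibuboz" ends in -z. The stems ending in -z (pebuz → pebuzzum, vizoz → vizozzum, mokuz → mokuzzum) double the final consonant and add -um.
The other patterns: stems ending in -a drop the final letter and add -en; stems ending in -e or -h insert -in- after the first vowel.
So kibuboz → kibubozzum.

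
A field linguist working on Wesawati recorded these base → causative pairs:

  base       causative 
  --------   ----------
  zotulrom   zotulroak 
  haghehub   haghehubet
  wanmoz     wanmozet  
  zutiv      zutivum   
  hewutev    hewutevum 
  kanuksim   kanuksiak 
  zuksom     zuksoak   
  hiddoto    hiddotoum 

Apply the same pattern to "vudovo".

vudovoum

"vudovo" ends in -o. The one such stem in the data (hiddoto → hiddotoum) adds -um, so the same rule applies.
The other patterns: stems ending in -m drop the final letter and add -ak; stems ending in -b or -z add -et.
So vudovo → vudovoum.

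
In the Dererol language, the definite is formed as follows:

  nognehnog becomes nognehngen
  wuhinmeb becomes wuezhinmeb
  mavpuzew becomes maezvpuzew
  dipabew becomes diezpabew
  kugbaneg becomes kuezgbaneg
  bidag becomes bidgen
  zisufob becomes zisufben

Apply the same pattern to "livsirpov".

wuhinmeb and zisufob both end in -b yet inflect differently (wuezhinmeb, zisufben), so the final letter is not what conditions the rule; the last vowel is.
"livsirpov" has last vowel 'o'. The stems whose last vowel is 'o' (zisufob → zisufben, nognehnog → nognehngen) delete the last vowel and add -en.
The other pattern: stems whose last vowel is 'e' insert -ez- after the first vowel.
So livsirpov → livsirpven.

livsirpven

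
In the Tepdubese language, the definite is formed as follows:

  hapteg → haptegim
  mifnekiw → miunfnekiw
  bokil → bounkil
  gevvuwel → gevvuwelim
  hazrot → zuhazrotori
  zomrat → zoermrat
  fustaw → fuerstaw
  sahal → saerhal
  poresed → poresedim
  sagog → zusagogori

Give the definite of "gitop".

zugitopori

"gitop" has last vowel 'o'. The stems whose last vowel is 'o' (hazrot → zuhazrotori, sagog → zusagogori) add zu- … -ori around the stem.
The other patterns: stems whose last vowel is 'i' insert -un- after the first vowel; stems whose last vowel is 'e' add -im; stems whose last vowel is 'a' insert -er- after the first vowel.
So gitop → zugitopori.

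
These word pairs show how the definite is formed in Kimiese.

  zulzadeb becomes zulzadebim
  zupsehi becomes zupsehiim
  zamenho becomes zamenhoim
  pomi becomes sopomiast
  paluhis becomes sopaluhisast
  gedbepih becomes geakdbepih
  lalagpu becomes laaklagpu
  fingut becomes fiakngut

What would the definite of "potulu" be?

"potulu" begins with p-. The stems beginning with p- (pomi → sopomiast, paluhis → sopaluhisast) add so- … -ast around the stem.
The other patterns: stems beginning with z- add -im; stems beginning with f-, g- or l- insert -ak- after the first vowel.
So potulu → sopotuluast.

sopotuluast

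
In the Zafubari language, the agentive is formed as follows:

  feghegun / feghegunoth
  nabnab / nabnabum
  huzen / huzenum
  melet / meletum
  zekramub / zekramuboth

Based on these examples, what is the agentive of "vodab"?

"vodab" has 2 vowels. The stems with 2 vowels (melet → meletum, nabnab → nabnabum, huzen → huzenum) add -um.
So vodab → vodabum.

vodabum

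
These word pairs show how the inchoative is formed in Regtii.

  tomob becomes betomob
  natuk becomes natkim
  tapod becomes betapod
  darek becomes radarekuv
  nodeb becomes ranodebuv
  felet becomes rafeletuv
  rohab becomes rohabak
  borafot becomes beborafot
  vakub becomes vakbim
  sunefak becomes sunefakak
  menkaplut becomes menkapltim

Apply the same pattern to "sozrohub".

rohab and nodeb both end in -b yet inflect differently (rohabak, ranodebuv), so the final letter is not what conditions the rule; the last vowel is.
"sozrohub" has last vowel 'u'. The stems whose last vowel is 'u' (vakub → vakbim, natuk → natkim, menkaplut → menkapltim) delete the last vowel and add -im.
The other patterns: stems whose last vowel is 'a' add -ak; stems whose last vowel is 'e' add ra- … -uv around the stem; stems whose last vowel is 'o' add the prefix be-.
So sozrohub → sozrohbim.

sozrohbim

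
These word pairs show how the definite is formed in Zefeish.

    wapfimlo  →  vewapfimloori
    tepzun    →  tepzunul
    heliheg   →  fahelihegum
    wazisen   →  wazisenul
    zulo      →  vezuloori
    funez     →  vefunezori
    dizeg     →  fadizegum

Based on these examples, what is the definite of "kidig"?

fakidigum

wazisen and dizeg both have last vowel 'e' yet inflect differently (wazisenul, fadizegum), so the last vowel is not what conditions the rule; the final letter is.
"kidig" ends in -g. The stems ending in -g (dizeg → fadizegum, heliheg → fahelihegum) add fa- … -um around the stem.
The other patterns: stems ending in -n add -ul; stems ending in -o or -z add ve- … -ori around the stem.
So kidig → fakidigum.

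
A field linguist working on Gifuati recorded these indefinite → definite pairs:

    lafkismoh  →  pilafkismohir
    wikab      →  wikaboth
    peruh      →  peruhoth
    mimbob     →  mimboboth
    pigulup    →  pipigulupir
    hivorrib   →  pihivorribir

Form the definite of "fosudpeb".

wikab and hivorrib both end in -b yet inflect differently (wikaboth, pihivorribir), so the final letter is not what conditions the rule; the number of vowels is.
"fosudpeb" has 3 vowels. The stems with 3 vowels (pigulup → pipigulupir, hivorrib → pihivorribir, lafkismoh → pilafkismohir) add pi- … -ir around the stem.
So fosudpeb → pifosudpebir.

pifosudpebir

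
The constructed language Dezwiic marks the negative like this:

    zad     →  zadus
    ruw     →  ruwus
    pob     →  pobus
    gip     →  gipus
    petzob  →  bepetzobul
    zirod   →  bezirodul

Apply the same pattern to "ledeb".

"ledeb" has 2 vowels. The stems with 2 vowels (petzob → bepetzobul, zirod → bezirodul) add be- … -ul around the stem.
The other pattern: stems with 1 vowel add -us.
So ledeb → beledebul.

beledebul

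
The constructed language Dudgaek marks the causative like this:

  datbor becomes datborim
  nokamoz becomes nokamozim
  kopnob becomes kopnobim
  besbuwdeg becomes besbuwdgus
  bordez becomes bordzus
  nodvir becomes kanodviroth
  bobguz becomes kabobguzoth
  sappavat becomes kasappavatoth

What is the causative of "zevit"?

nokamoz and bordez both end in -z yet inflect differently (nokamozim, bordzus), so the final letter is not what conditions the rule; the last vowel is.
"zevit" has last vowel 'i'. The one such stem in the data (nodvir → kanodviroth) adds ka- … -oth around the stem, so the same rule applies.
So zevit → kazevitoth.

kazevitoth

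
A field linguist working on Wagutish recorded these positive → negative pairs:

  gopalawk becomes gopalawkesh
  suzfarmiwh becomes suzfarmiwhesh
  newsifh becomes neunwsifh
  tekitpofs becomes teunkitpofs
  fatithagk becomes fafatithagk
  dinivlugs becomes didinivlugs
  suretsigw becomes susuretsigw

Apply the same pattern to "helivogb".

suzfarmiwh and newsifh both end in -h yet inflect differently (suzfarmiwhesh, neunwsifh), so the final letter is not what conditions the rule; the second-to-last letter is.
"helivogb" has second-to-last letter 'g'. The stems whose second-to-last letter is 'g' (fatithagk → fafatithagk, dinivlugs → didinivlugs, suretsigw → susuretsigw) repeat the first consonant+vowel as a prefix.
The other patterns: stems whose second-to-last letter is 'w' add -esh; stems whose second-to-last letter is 'f' insert -un- after the first vowel.
So helivogb → hehelivogb.

hehelivogb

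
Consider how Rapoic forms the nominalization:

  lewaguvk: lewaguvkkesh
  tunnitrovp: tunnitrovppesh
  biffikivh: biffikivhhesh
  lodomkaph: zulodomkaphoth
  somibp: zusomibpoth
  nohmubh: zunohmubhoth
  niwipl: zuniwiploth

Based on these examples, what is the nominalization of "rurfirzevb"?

rurfirzevbbesh

biffikivh and lodomkaph both end in -h yet inflect differently (biffikivhhesh, zulodomkaphoth), so the final letter is not what conditions the rule; the second-to-last letter is.
"rurfirzevb" has second-to-last letter 'v'. The stems whose second-to-last letter is 'v' (lewaguvk → lewaguvkkesh, tunnitrovp → tunnitrovppesh, biffikivh → biffikivhhesh) double the final consonant and add -esh.
The other pattern: stems whose second-to-last letter is 'b' or 'p' add zu- … -oth around the stem.
So rurfirzevb → rurfirzevbbesh.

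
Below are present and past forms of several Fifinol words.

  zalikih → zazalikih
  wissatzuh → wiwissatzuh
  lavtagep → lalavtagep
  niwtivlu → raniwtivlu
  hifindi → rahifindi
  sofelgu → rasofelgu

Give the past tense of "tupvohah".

"tupvohah" ends in a consonant. The stems ending in a consonant (zalikih → zazalikih, wissatzuh → wiwissatzuh, lavtagep → lalavtagep) repeat the first consonant+vowel as a prefix.
So tupvohah → tutupvohah.

tutupvohah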